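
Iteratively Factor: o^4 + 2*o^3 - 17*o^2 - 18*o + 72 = (o + 3)*(o^3 - o^2 - 14*o + 24) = (o - 2)*(o + 3)*(o^2 + o - 12) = (o - 3)*(o - 2)*(o + 3)*(o + 4)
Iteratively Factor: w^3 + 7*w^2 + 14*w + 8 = (w + 4)*(w^2 + 3*w + 2) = (w + 1)*(w + 4)*(w + 2)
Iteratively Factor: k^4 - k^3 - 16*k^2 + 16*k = (k)*(k^3 - k^2 - 16*k + 16) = k*(k + 4)*(k^2 - 5*k + 4) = k*(k - 4)*(k + 4)*(k - 1)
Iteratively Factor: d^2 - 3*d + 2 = (d - 1)*(d - 2)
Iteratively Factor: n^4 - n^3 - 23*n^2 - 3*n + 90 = (n - 2)*(n^3 + n^2 - 21*n - 45) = (n - 2)*(n + 3)*(n^2 - 2*n - 15) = (n - 5)*(n - 2)*(n + 3)*(n + 3)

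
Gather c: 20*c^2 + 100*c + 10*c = 20*c^2 + 110*c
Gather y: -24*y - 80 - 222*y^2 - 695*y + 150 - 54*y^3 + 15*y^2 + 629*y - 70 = -54*y^3 - 207*y^2 - 90*y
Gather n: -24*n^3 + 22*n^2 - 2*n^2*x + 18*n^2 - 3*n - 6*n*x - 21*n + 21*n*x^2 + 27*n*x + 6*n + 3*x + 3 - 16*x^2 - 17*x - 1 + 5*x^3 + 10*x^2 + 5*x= -24*n^3 + n^2*(40 - 2*x) + n*(21*x^2 + 21*x - 18) + 5*x^3 - 6*x^2 - 9*x + 2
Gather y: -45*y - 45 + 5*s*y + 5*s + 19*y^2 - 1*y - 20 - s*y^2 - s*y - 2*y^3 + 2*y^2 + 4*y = 5*s - 2*y^3 + y^2*(21 - s) + y*(4*s - 42) - 65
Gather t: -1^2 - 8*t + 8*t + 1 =0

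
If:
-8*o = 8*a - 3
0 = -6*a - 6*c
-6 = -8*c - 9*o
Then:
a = -21/136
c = 21/136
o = 9/17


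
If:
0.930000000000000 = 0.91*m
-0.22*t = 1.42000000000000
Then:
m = 1.02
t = -6.45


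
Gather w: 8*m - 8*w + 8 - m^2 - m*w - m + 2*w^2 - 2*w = -m^2 + 7*m + 2*w^2 + w*(-m - 10) + 8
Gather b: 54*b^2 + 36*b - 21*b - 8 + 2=54*b^2 + 15*b - 6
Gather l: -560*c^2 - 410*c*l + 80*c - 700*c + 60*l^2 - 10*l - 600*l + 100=-560*c^2 - 620*c + 60*l^2 + l*(-410*c - 610) + 100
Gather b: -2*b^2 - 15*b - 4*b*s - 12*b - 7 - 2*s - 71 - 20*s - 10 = -2*b^2 + b*(-4*s - 27) - 22*s - 88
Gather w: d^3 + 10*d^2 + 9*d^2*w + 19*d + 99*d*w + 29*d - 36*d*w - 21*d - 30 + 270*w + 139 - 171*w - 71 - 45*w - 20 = d^3 + 10*d^2 + 27*d + w*(9*d^2 + 63*d + 54) + 18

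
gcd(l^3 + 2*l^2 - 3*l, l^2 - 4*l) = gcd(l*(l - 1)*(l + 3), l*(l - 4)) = l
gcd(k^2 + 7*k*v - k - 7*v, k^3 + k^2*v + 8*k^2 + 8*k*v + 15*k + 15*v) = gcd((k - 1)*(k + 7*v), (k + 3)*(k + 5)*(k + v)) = 1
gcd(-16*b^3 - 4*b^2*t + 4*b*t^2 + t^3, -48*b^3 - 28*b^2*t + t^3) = 8*b^2 + 6*b*t + t^2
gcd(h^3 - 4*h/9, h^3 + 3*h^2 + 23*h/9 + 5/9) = 1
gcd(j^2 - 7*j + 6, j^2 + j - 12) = 1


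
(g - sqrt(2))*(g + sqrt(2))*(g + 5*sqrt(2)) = g^3 + 5*sqrt(2)*g^2 - 2*g - 10*sqrt(2)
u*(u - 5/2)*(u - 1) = u^3 - 7*u^2/2 + 5*u/2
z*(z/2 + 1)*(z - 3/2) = z^3/2 + z^2/4 - 3*z/2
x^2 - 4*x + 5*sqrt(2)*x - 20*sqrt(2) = (x - 4)*(x + 5*sqrt(2))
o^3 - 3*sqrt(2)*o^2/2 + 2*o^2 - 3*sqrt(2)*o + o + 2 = (o + 2)*(o - sqrt(2))*(o - sqrt(2)/2)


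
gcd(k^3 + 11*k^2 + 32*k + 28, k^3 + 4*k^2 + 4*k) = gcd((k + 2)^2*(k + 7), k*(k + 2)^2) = k^2 + 4*k + 4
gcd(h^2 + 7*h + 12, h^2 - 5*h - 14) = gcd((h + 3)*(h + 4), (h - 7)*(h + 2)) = 1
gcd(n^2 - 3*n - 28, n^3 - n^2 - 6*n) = 1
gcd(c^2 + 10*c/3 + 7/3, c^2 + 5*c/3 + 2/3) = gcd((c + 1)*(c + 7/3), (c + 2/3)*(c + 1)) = c + 1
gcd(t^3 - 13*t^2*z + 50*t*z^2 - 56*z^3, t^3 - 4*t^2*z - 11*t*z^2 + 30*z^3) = -t + 2*z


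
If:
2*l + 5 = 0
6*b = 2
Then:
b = 1/3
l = -5/2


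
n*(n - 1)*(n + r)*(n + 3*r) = n^4 + 4*n^3*r - n^3 + 3*n^2*r^2 - 4*n^2*r - 3*n*r^2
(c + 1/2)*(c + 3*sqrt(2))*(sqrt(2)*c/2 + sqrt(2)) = sqrt(2)*c^3/2 + 5*sqrt(2)*c^2/4 + 3*c^2 + sqrt(2)*c/2 + 15*c/2 + 3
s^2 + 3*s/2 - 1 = (s - 1/2)*(s + 2)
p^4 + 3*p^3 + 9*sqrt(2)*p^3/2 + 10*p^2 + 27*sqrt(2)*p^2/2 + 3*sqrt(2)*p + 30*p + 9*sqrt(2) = (p + 3)*(p + sqrt(2)/2)*(p + sqrt(2))*(p + 3*sqrt(2))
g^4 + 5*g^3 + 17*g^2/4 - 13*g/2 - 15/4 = (g - 1)*(g + 1/2)*(g + 5/2)*(g + 3)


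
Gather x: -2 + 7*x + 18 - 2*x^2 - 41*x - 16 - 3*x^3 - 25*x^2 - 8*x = -3*x^3 - 27*x^2 - 42*x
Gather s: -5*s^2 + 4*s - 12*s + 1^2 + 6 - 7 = -5*s^2 - 8*s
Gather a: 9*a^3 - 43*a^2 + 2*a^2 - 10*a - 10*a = 9*a^3 - 41*a^2 - 20*a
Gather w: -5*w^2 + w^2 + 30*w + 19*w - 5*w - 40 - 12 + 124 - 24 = -4*w^2 + 44*w + 48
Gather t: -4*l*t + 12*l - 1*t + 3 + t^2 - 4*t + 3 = 12*l + t^2 + t*(-4*l - 5) + 6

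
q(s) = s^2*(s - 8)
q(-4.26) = -222.49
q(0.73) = -3.87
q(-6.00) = -504.00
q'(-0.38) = 6.51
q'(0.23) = -3.52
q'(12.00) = 240.00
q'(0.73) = -10.08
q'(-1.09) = 21.00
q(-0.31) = -0.80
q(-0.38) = -1.21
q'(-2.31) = 52.97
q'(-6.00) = 204.00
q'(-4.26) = 122.60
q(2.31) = -30.36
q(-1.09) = -10.80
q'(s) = s^2 + 2*s*(s - 8)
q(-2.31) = -55.02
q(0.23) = -0.41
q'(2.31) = -20.95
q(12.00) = 576.00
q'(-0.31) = 5.25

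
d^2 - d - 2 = (d - 2)*(d + 1)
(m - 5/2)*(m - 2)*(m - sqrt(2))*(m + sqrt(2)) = m^4 - 9*m^3/2 + 3*m^2 + 9*m - 10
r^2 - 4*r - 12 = (r - 6)*(r + 2)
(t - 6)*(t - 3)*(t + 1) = t^3 - 8*t^2 + 9*t + 18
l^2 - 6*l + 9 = (l - 3)^2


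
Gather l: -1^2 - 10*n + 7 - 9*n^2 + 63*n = -9*n^2 + 53*n + 6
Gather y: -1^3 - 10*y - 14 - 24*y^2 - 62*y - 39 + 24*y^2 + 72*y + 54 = 0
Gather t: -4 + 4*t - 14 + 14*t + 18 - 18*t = 0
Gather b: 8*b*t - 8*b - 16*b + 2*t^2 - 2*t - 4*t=b*(8*t - 24) + 2*t^2 - 6*t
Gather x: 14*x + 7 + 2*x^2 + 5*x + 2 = 2*x^2 + 19*x + 9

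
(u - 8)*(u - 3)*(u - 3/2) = u^3 - 25*u^2/2 + 81*u/2 - 36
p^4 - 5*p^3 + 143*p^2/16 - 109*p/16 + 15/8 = (p - 2)*(p - 5/4)*(p - 1)*(p - 3/4)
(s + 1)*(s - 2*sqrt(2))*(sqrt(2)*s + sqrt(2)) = sqrt(2)*s^3 - 4*s^2 + 2*sqrt(2)*s^2 - 8*s + sqrt(2)*s - 4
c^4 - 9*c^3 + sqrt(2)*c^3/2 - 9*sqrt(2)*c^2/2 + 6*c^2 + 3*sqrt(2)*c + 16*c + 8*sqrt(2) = (c - 8)*(c - 2)*(sqrt(2)*c/2 + sqrt(2)/2)*(sqrt(2)*c + 1)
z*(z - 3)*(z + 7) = z^3 + 4*z^2 - 21*z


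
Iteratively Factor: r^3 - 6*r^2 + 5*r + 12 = (r - 4)*(r^2 - 2*r - 3) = (r - 4)*(r + 1)*(r - 3)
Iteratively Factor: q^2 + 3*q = (q + 3)*(q)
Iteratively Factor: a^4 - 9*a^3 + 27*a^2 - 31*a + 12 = (a - 1)*(a^3 - 8*a^2 + 19*a - 12) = (a - 1)^2*(a^2 - 7*a + 12) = (a - 3)*(a - 1)^2*(a - 4)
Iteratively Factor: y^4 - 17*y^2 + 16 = (y - 1)*(y^3 + y^2 - 16*y - 16) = (y - 1)*(y + 4)*(y^2 - 3*y - 4) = (y - 1)*(y + 1)*(y + 4)*(y - 4)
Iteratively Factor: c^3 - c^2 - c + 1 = (c + 1)*(c^2 - 2*c + 1) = (c - 1)*(c + 1)*(c - 1)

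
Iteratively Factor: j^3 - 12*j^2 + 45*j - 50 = (j - 5)*(j^2 - 7*j + 10) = (j - 5)*(j - 2)*(j - 5)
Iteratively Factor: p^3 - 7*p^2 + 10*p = (p - 5)*(p^2 - 2*p) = (p - 5)*(p - 2)*(p)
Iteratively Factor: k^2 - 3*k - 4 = (k + 1)*(k - 4)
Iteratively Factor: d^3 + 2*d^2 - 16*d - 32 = (d + 2)*(d^2 - 16) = (d + 2)*(d + 4)*(d - 4)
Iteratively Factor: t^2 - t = (t - 1)*(t)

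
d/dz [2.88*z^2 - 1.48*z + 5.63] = 5.76*z - 1.48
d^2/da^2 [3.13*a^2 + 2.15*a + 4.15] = 6.26000000000000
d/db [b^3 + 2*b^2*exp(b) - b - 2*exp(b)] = 2*b^2*exp(b) + 3*b^2 + 4*b*exp(b) - 2*exp(b) - 1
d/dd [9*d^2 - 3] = 18*d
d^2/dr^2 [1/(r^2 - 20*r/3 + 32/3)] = 6*(-9*r^2 + 60*r + 4*(3*r - 10)^2 - 96)/(3*r^2 - 20*r + 32)^3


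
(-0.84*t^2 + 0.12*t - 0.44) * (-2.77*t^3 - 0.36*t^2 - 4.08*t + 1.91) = 2.3268*t^5 - 0.03*t^4 + 4.6028*t^3 - 1.9356*t^2 + 2.0244*t - 0.8404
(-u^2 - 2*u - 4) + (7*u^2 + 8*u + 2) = 6*u^2 + 6*u - 2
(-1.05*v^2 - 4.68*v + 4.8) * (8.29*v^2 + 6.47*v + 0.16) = -8.7045*v^4 - 45.5907*v^3 + 9.3444*v^2 + 30.3072*v + 0.768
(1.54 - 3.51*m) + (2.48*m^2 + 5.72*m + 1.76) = 2.48*m^2 + 2.21*m + 3.3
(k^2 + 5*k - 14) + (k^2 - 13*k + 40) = 2*k^2 - 8*k + 26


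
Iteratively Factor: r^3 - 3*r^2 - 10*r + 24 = (r - 4)*(r^2 + r - 6) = (r - 4)*(r - 2)*(r + 3)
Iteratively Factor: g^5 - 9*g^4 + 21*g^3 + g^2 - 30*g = (g)*(g^4 - 9*g^3 + 21*g^2 + g - 30) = g*(g - 2)*(g^3 - 7*g^2 + 7*g + 15) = g*(g - 3)*(g - 2)*(g^2 - 4*g - 5) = g*(g - 3)*(g - 2)*(g + 1)*(g - 5)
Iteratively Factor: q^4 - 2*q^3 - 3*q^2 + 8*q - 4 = (q - 1)*(q^3 - q^2 - 4*q + 4) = (q - 1)^2*(q^2 - 4) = (q - 1)^2*(q + 2)*(q - 2)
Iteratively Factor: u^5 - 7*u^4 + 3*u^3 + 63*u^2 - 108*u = (u + 3)*(u^4 - 10*u^3 + 33*u^2 - 36*u) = u*(u + 3)*(u^3 - 10*u^2 + 33*u - 36) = u*(u - 3)*(u + 3)*(u^2 - 7*u + 12) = u*(u - 4)*(u - 3)*(u + 3)*(u - 3)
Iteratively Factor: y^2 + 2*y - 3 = (y + 3)*(y - 1)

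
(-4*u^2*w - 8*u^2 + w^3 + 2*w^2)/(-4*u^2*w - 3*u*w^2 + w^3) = (4*u^2*w + 8*u^2 - w^3 - 2*w^2)/(w*(4*u^2 + 3*u*w - w^2))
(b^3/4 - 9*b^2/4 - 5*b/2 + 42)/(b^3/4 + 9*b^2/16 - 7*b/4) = 4*(b^2 - 13*b + 42)/(b*(4*b - 7))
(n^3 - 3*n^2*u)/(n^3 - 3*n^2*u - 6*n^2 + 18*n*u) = n/(n - 6)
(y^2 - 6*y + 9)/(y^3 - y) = (y^2 - 6*y + 9)/(y^3 - y)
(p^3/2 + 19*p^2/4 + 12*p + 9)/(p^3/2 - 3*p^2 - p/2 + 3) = (p^3 + 19*p^2/2 + 24*p + 18)/(p^3 - 6*p^2 - p + 6)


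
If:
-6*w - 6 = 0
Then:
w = -1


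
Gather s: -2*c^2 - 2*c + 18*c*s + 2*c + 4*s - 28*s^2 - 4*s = -2*c^2 + 18*c*s - 28*s^2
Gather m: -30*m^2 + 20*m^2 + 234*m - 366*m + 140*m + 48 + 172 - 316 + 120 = -10*m^2 + 8*m + 24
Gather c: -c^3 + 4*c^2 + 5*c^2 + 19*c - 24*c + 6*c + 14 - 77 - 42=-c^3 + 9*c^2 + c - 105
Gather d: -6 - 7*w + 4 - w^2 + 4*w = -w^2 - 3*w - 2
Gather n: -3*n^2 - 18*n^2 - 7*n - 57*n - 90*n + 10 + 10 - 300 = -21*n^2 - 154*n - 280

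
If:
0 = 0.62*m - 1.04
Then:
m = 1.68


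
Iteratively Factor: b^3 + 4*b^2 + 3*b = (b + 1)*(b^2 + 3*b) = b*(b + 1)*(b + 3)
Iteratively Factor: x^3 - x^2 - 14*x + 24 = (x + 4)*(x^2 - 5*x + 6) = (x - 3)*(x + 4)*(x - 2)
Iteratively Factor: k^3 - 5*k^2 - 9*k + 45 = (k - 5)*(k^2 - 9) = (k - 5)*(k - 3)*(k + 3)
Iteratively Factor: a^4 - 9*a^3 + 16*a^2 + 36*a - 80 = (a - 5)*(a^3 - 4*a^2 - 4*a + 16) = (a - 5)*(a + 2)*(a^2 - 6*a + 8) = (a - 5)*(a - 2)*(a + 2)*(a - 4)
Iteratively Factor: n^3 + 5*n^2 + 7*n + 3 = (n + 1)*(n^2 + 4*n + 3) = (n + 1)^2*(n + 3)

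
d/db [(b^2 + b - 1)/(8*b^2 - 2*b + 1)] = (-10*b^2 + 18*b - 1)/(64*b^4 - 32*b^3 + 20*b^2 - 4*b + 1)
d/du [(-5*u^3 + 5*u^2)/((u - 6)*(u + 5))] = 5*u*(-u^3 + 2*u^2 + 89*u - 60)/(u^4 - 2*u^3 - 59*u^2 + 60*u + 900)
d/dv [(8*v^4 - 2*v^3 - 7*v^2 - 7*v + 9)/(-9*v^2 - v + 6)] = (-144*v^5 - 6*v^4 + 196*v^3 - 92*v^2 + 78*v - 33)/(81*v^4 + 18*v^3 - 107*v^2 - 12*v + 36)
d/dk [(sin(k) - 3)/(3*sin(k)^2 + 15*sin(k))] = (-cos(k) + 6/tan(k) + 15*cos(k)/sin(k)^2)/(3*(sin(k) + 5)^2)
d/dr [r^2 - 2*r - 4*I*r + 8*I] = 2*r - 2 - 4*I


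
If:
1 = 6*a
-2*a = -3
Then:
No Solution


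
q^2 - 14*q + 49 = (q - 7)^2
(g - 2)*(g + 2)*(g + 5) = g^3 + 5*g^2 - 4*g - 20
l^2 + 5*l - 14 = (l - 2)*(l + 7)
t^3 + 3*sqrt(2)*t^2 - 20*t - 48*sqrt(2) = (t - 3*sqrt(2))*(t + 2*sqrt(2))*(t + 4*sqrt(2))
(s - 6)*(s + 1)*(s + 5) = s^3 - 31*s - 30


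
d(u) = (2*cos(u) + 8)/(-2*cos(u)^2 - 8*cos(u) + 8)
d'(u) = (-4*sin(u)*cos(u) - 8*sin(u))*(2*cos(u) + 8)/(-2*cos(u)^2 - 8*cos(u) + 8)^2 - 2*sin(u)/(-2*cos(u)^2 - 8*cos(u) + 8)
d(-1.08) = 2.36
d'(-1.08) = 5.91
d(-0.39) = -8.87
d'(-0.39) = 34.86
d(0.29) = -6.60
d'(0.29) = -14.48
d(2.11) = 0.60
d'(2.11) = -0.41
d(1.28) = 1.55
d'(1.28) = -2.79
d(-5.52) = 8.04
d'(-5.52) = -52.72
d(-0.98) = 3.12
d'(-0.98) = 9.63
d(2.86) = 0.44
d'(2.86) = -0.08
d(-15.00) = 0.50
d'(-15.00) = 0.23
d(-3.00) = 0.43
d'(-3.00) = 0.04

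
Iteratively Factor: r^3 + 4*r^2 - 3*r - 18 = (r + 3)*(r^2 + r - 6) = (r + 3)^2*(r - 2)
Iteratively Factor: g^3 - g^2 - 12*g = (g - 4)*(g^2 + 3*g) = g*(g - 4)*(g + 3)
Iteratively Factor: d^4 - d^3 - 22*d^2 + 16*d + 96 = (d + 4)*(d^3 - 5*d^2 - 2*d + 24) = (d - 4)*(d + 4)*(d^2 - d - 6) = (d - 4)*(d - 3)*(d + 4)*(d + 2)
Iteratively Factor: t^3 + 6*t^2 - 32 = (t - 2)*(t^2 + 8*t + 16) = (t - 2)*(t + 4)*(t + 4)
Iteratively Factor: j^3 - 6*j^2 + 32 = (j + 2)*(j^2 - 8*j + 16) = (j - 4)*(j + 2)*(j - 4)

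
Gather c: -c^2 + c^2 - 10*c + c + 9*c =0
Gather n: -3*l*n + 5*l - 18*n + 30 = 5*l + n*(-3*l - 18) + 30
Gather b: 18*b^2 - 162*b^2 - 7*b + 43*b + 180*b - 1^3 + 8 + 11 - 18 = -144*b^2 + 216*b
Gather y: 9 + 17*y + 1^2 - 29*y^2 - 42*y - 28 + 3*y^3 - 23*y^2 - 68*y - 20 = 3*y^3 - 52*y^2 - 93*y - 38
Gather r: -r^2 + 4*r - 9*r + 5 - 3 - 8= -r^2 - 5*r - 6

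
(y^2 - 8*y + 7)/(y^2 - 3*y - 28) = (y - 1)/(y + 4)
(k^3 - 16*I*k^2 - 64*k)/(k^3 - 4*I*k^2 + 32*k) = (k - 8*I)/(k + 4*I)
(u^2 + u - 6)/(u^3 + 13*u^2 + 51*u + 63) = (u - 2)/(u^2 + 10*u + 21)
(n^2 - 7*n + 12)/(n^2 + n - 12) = (n - 4)/(n + 4)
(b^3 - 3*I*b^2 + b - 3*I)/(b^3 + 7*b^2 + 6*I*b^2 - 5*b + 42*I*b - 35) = (b^2 - 4*I*b - 3)/(b^2 + b*(7 + 5*I) + 35*I)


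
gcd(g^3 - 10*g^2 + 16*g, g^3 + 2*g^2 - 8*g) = g^2 - 2*g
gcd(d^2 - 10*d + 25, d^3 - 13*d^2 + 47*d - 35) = d - 5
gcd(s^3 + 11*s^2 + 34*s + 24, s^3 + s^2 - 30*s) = s + 6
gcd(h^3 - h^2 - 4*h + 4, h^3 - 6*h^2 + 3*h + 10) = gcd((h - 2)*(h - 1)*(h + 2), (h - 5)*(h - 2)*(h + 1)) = h - 2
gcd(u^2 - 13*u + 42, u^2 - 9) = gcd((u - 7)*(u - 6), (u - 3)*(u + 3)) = 1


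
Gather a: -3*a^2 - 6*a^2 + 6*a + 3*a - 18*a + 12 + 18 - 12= -9*a^2 - 9*a + 18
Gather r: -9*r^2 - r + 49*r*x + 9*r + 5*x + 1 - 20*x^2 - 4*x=-9*r^2 + r*(49*x + 8) - 20*x^2 + x + 1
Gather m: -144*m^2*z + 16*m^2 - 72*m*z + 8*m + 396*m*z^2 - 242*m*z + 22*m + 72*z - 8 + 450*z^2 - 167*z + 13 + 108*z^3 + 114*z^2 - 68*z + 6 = m^2*(16 - 144*z) + m*(396*z^2 - 314*z + 30) + 108*z^3 + 564*z^2 - 163*z + 11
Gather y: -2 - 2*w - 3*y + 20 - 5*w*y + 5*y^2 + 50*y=-2*w + 5*y^2 + y*(47 - 5*w) + 18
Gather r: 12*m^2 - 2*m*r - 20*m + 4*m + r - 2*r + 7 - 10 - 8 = 12*m^2 - 16*m + r*(-2*m - 1) - 11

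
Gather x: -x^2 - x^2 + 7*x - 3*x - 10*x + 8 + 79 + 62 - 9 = -2*x^2 - 6*x + 140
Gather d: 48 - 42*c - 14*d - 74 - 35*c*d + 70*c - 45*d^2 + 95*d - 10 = 28*c - 45*d^2 + d*(81 - 35*c) - 36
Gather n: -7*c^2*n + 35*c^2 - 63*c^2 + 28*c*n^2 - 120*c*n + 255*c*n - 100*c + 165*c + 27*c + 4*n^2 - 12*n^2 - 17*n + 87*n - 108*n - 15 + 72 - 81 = -28*c^2 + 92*c + n^2*(28*c - 8) + n*(-7*c^2 + 135*c - 38) - 24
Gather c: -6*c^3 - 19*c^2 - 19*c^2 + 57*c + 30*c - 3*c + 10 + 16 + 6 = -6*c^3 - 38*c^2 + 84*c + 32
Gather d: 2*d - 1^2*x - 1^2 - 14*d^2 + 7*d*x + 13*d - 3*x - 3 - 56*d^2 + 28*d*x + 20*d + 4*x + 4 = -70*d^2 + d*(35*x + 35)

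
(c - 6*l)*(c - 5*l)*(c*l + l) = c^3*l - 11*c^2*l^2 + c^2*l + 30*c*l^3 - 11*c*l^2 + 30*l^3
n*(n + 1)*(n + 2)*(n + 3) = n^4 + 6*n^3 + 11*n^2 + 6*n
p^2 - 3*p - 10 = (p - 5)*(p + 2)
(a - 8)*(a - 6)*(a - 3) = a^3 - 17*a^2 + 90*a - 144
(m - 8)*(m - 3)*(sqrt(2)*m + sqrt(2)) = sqrt(2)*m^3 - 10*sqrt(2)*m^2 + 13*sqrt(2)*m + 24*sqrt(2)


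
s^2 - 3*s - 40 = (s - 8)*(s + 5)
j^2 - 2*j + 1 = (j - 1)^2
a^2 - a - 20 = (a - 5)*(a + 4)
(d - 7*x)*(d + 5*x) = d^2 - 2*d*x - 35*x^2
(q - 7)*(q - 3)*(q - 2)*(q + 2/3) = q^4 - 34*q^3/3 + 33*q^2 - 44*q/3 - 28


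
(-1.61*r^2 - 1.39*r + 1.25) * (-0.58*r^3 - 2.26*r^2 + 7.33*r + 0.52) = 0.9338*r^5 + 4.4448*r^4 - 9.3849*r^3 - 13.8509*r^2 + 8.4397*r + 0.65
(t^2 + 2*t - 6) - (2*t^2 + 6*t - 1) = -t^2 - 4*t - 5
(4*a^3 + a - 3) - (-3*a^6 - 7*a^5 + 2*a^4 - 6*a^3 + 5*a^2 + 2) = 3*a^6 + 7*a^5 - 2*a^4 + 10*a^3 - 5*a^2 + a - 5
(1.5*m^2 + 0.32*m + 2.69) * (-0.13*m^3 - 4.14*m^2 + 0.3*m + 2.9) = -0.195*m^5 - 6.2516*m^4 - 1.2245*m^3 - 6.6906*m^2 + 1.735*m + 7.801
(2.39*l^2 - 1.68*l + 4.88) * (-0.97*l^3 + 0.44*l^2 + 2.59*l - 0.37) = -2.3183*l^5 + 2.6812*l^4 + 0.7173*l^3 - 3.0883*l^2 + 13.2608*l - 1.8056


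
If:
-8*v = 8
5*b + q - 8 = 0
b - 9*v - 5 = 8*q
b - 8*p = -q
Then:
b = 60/41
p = 11/41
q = 28/41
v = -1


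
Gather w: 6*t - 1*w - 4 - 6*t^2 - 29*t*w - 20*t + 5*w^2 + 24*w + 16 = -6*t^2 - 14*t + 5*w^2 + w*(23 - 29*t) + 12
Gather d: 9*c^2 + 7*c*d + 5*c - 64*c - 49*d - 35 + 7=9*c^2 - 59*c + d*(7*c - 49) - 28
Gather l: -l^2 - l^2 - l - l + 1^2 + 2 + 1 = -2*l^2 - 2*l + 4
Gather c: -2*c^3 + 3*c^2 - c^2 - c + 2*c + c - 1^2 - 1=-2*c^3 + 2*c^2 + 2*c - 2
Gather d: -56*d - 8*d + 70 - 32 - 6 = 32 - 64*d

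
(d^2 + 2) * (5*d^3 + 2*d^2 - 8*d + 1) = 5*d^5 + 2*d^4 + 2*d^3 + 5*d^2 - 16*d + 2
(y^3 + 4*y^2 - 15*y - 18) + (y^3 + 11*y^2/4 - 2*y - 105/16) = 2*y^3 + 27*y^2/4 - 17*y - 393/16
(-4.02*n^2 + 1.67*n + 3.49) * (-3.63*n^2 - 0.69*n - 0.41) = 14.5926*n^4 - 3.2883*n^3 - 12.1728*n^2 - 3.0928*n - 1.4309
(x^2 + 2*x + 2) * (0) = 0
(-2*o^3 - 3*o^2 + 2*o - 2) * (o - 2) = -2*o^4 + o^3 + 8*o^2 - 6*o + 4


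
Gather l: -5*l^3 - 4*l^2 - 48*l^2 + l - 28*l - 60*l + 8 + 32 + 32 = -5*l^3 - 52*l^2 - 87*l + 72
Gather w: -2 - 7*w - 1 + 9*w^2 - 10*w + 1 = 9*w^2 - 17*w - 2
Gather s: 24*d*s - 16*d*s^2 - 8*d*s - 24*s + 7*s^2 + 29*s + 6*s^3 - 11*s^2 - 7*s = 6*s^3 + s^2*(-16*d - 4) + s*(16*d - 2)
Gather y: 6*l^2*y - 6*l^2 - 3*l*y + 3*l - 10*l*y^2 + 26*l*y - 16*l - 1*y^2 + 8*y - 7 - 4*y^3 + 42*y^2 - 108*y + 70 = -6*l^2 - 13*l - 4*y^3 + y^2*(41 - 10*l) + y*(6*l^2 + 23*l - 100) + 63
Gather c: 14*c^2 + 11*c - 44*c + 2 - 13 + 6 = 14*c^2 - 33*c - 5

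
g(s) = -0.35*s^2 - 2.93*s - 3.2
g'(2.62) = -4.76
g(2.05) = -10.68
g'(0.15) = -3.04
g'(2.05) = -4.36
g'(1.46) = -3.95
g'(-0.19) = -2.80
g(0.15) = -3.65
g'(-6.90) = 1.90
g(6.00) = -33.38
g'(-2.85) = -0.94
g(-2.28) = 1.66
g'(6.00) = -7.13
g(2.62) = -13.28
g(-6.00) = 1.78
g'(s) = -0.7*s - 2.93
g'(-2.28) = -1.33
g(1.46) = -8.22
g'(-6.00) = 1.27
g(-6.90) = 0.35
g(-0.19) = -2.66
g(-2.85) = 2.31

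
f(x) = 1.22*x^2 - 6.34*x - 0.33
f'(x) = 2.44*x - 6.34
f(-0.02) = -0.20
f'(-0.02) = -6.39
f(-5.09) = 63.55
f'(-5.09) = -18.76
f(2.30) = -8.46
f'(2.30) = -0.73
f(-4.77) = 57.67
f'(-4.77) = -17.98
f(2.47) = -8.55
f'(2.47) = -0.31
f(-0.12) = 0.45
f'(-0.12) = -6.63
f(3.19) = -8.14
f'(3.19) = 1.44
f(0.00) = -0.33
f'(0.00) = -6.34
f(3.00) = -8.37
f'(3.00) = 0.98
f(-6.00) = 81.63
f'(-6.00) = -20.98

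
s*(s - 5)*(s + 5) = s^3 - 25*s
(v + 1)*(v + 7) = v^2 + 8*v + 7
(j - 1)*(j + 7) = j^2 + 6*j - 7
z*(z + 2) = z^2 + 2*z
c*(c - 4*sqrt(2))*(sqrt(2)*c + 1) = sqrt(2)*c^3 - 7*c^2 - 4*sqrt(2)*c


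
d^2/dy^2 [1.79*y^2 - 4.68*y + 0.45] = 3.58000000000000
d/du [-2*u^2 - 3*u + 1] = -4*u - 3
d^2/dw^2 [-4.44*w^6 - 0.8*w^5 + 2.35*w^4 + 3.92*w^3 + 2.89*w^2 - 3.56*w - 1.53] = -133.2*w^4 - 16.0*w^3 + 28.2*w^2 + 23.52*w + 5.78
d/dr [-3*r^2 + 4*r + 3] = 4 - 6*r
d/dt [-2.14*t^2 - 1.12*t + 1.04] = -4.28*t - 1.12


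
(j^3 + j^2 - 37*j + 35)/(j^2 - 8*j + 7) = (j^2 + 2*j - 35)/(j - 7)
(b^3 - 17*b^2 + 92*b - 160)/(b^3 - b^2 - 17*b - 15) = (b^2 - 12*b + 32)/(b^2 + 4*b + 3)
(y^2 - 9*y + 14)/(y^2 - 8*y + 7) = (y - 2)/(y - 1)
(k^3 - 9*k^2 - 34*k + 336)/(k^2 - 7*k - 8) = (k^2 - k - 42)/(k + 1)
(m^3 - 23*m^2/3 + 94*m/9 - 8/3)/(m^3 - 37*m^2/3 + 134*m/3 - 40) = (m - 1/3)/(m - 5)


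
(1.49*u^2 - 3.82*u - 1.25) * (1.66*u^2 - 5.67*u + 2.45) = 2.4734*u^4 - 14.7895*u^3 + 23.2349*u^2 - 2.2715*u - 3.0625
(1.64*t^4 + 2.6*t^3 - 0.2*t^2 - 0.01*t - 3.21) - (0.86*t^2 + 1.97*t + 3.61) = 1.64*t^4 + 2.6*t^3 - 1.06*t^2 - 1.98*t - 6.82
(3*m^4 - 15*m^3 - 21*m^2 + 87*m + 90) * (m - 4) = 3*m^5 - 27*m^4 + 39*m^3 + 171*m^2 - 258*m - 360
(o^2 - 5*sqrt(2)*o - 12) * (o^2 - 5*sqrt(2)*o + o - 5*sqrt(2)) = o^4 - 10*sqrt(2)*o^3 + o^3 - 10*sqrt(2)*o^2 + 38*o^2 + 38*o + 60*sqrt(2)*o + 60*sqrt(2)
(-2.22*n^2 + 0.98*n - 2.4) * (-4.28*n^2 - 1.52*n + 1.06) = 9.5016*n^4 - 0.819999999999999*n^3 + 6.4292*n^2 + 4.6868*n - 2.544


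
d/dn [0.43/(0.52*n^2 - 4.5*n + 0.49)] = (1.935 - 0.4472*n)/(0.52*n^2 - 4.5*n + 0.49)^2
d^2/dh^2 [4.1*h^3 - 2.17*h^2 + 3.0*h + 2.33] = 24.6*h - 4.34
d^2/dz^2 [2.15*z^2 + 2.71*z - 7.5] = 4.30000000000000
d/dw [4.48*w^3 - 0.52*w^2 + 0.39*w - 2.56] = 13.44*w^2 - 1.04*w + 0.39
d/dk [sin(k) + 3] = cos(k)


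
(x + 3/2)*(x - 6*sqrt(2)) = x^2 - 6*sqrt(2)*x + 3*x/2 - 9*sqrt(2)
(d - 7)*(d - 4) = d^2 - 11*d + 28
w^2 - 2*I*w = w*(w - 2*I)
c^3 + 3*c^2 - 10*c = c*(c - 2)*(c + 5)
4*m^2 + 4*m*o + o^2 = (2*m + o)^2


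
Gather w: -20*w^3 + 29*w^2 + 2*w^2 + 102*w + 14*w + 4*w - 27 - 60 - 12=-20*w^3 + 31*w^2 + 120*w - 99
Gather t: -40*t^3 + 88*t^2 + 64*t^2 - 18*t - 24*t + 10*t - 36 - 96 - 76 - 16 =-40*t^3 + 152*t^2 - 32*t - 224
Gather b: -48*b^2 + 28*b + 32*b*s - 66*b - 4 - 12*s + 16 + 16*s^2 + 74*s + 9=-48*b^2 + b*(32*s - 38) + 16*s^2 + 62*s + 21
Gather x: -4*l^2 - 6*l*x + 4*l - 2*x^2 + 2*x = -4*l^2 + 4*l - 2*x^2 + x*(2 - 6*l)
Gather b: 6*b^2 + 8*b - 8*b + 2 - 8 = 6*b^2 - 6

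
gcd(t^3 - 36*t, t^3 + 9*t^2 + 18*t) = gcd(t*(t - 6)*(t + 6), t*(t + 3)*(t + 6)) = t^2 + 6*t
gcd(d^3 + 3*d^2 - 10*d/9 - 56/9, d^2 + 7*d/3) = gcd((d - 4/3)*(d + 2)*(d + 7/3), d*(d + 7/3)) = d + 7/3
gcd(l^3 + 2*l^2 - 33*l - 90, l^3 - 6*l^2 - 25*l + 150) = l^2 - l - 30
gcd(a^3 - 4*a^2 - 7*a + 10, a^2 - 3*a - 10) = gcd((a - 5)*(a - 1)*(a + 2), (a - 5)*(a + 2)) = a^2 - 3*a - 10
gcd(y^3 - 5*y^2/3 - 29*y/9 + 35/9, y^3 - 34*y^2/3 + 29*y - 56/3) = y^2 - 10*y/3 + 7/3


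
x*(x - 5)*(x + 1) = x^3 - 4*x^2 - 5*x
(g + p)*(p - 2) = g*p - 2*g + p^2 - 2*p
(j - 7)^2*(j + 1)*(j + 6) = j^4 - 7*j^3 - 43*j^2 + 259*j + 294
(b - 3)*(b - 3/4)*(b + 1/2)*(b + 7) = b^4 + 15*b^3/4 - 179*b^2/8 + 15*b/4 + 63/8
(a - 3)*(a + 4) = a^2 + a - 12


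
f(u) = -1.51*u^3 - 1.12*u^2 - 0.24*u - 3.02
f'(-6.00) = -149.88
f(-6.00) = 284.26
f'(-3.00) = -34.29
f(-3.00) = 28.39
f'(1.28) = -10.53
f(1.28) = -8.33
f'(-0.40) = -0.07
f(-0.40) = -3.01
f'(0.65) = -3.61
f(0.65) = -4.06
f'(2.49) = -33.90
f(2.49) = -33.87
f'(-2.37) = -20.38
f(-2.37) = 11.36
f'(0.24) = -1.04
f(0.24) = -3.16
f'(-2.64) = -25.90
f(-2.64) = 17.59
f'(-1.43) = -6.30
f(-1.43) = -0.55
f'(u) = -4.53*u^2 - 2.24*u - 0.24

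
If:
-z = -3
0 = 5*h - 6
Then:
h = 6/5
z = 3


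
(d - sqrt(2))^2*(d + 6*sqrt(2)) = d^3 + 4*sqrt(2)*d^2 - 22*d + 12*sqrt(2)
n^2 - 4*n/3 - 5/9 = (n - 5/3)*(n + 1/3)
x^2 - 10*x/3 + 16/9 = (x - 8/3)*(x - 2/3)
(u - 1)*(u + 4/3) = u^2 + u/3 - 4/3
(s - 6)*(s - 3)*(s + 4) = s^3 - 5*s^2 - 18*s + 72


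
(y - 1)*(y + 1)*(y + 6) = y^3 + 6*y^2 - y - 6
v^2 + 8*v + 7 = (v + 1)*(v + 7)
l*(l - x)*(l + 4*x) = l^3 + 3*l^2*x - 4*l*x^2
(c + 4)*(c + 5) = c^2 + 9*c + 20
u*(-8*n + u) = -8*n*u + u^2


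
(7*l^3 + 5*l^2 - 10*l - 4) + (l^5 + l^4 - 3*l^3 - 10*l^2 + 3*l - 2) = l^5 + l^4 + 4*l^3 - 5*l^2 - 7*l - 6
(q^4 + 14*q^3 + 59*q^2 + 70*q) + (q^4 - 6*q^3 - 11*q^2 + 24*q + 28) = 2*q^4 + 8*q^3 + 48*q^2 + 94*q + 28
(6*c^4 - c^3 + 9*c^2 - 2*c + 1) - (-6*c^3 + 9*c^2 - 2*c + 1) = 6*c^4 + 5*c^3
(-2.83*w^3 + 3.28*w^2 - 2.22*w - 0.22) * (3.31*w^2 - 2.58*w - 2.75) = -9.3673*w^5 + 18.1582*w^4 - 8.0281*w^3 - 4.0206*w^2 + 6.6726*w + 0.605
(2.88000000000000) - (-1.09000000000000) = 3.97000000000000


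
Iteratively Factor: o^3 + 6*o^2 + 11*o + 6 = (o + 3)*(o^2 + 3*o + 2) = (o + 2)*(o + 3)*(o + 1)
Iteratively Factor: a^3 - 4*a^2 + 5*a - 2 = (a - 2)*(a^2 - 2*a + 1) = (a - 2)*(a - 1)*(a - 1)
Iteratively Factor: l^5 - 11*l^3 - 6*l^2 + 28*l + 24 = (l + 2)*(l^4 - 2*l^3 - 7*l^2 + 8*l + 12) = (l - 3)*(l + 2)*(l^3 + l^2 - 4*l - 4) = (l - 3)*(l + 1)*(l + 2)*(l^2 - 4) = (l - 3)*(l - 2)*(l + 1)*(l + 2)*(l + 2)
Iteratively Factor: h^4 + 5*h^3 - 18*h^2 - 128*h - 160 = (h + 2)*(h^3 + 3*h^2 - 24*h - 80) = (h + 2)*(h + 4)*(h^2 - h - 20) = (h - 5)*(h + 2)*(h + 4)*(h + 4)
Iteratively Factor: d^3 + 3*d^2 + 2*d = (d + 1)*(d^2 + 2*d) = d*(d + 1)*(d + 2)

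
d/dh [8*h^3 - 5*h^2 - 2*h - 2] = 24*h^2 - 10*h - 2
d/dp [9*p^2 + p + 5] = 18*p + 1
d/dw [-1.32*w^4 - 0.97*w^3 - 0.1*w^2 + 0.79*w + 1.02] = -5.28*w^3 - 2.91*w^2 - 0.2*w + 0.79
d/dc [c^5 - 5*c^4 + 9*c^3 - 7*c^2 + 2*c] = 5*c^4 - 20*c^3 + 27*c^2 - 14*c + 2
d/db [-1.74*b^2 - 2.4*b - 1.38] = -3.48*b - 2.4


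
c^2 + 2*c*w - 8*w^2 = (c - 2*w)*(c + 4*w)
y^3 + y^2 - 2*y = y*(y - 1)*(y + 2)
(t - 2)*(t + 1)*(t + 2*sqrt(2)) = t^3 - t^2 + 2*sqrt(2)*t^2 - 2*sqrt(2)*t - 2*t - 4*sqrt(2)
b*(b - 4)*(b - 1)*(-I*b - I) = -I*b^4 + 4*I*b^3 + I*b^2 - 4*I*b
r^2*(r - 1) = r^3 - r^2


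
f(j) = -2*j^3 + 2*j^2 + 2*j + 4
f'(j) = -6*j^2 + 4*j + 2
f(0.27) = 4.65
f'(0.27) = 2.64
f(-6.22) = 550.22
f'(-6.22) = -255.01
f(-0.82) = 4.81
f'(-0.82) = -5.31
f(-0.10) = 3.82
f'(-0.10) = 1.54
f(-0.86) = 5.03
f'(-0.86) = -5.88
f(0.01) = 4.02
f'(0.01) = 2.04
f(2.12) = -1.83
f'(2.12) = -16.49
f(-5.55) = 396.41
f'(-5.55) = -205.02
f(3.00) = -26.00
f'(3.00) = -40.00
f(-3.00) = 70.00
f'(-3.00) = -64.00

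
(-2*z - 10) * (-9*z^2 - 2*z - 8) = 18*z^3 + 94*z^2 + 36*z + 80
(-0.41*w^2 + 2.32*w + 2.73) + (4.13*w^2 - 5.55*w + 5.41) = 3.72*w^2 - 3.23*w + 8.14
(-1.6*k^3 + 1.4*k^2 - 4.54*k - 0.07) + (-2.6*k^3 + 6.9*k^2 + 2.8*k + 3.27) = -4.2*k^3 + 8.3*k^2 - 1.74*k + 3.2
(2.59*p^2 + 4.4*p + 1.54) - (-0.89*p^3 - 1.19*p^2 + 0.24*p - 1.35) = 0.89*p^3 + 3.78*p^2 + 4.16*p + 2.89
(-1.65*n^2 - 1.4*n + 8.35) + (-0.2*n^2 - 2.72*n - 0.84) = -1.85*n^2 - 4.12*n + 7.51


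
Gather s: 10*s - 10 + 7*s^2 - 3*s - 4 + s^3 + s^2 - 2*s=s^3 + 8*s^2 + 5*s - 14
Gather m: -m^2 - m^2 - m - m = -2*m^2 - 2*m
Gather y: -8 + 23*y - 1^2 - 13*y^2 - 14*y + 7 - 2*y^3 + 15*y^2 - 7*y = -2*y^3 + 2*y^2 + 2*y - 2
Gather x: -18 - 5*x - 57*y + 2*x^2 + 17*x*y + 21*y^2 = 2*x^2 + x*(17*y - 5) + 21*y^2 - 57*y - 18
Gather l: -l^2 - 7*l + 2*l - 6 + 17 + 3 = -l^2 - 5*l + 14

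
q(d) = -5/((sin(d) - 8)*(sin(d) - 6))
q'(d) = 5*cos(d)/((sin(d) - 8)*(sin(d) - 6)^2) + 5*cos(d)/((sin(d) - 8)^2*(sin(d) - 6)) = 10*(sin(d) - 7)*cos(d)/((sin(d) - 8)^2*(sin(d) - 6)^2)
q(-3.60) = -0.12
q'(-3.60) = 0.03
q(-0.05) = -0.10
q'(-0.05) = -0.03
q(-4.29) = -0.14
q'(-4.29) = 0.02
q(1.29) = -0.14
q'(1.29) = -0.01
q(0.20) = -0.11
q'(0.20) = -0.03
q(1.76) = -0.14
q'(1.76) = 0.01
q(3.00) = -0.11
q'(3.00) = 0.03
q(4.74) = -0.08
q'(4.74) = -0.00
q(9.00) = -0.12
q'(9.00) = 0.03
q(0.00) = -0.10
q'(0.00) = -0.03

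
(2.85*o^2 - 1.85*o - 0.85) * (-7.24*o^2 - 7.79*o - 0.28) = -20.634*o^4 - 8.8075*o^3 + 19.7675*o^2 + 7.1395*o + 0.238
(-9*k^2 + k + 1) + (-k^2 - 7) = -10*k^2 + k - 6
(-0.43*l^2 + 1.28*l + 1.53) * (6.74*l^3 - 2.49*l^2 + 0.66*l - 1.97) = -2.8982*l^5 + 9.6979*l^4 + 6.8412*l^3 - 2.1178*l^2 - 1.5118*l - 3.0141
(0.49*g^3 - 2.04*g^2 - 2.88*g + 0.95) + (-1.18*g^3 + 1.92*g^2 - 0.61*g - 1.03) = -0.69*g^3 - 0.12*g^2 - 3.49*g - 0.0800000000000001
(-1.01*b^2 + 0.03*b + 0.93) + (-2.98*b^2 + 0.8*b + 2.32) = -3.99*b^2 + 0.83*b + 3.25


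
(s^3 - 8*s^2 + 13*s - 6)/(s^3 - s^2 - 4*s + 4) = (s^2 - 7*s + 6)/(s^2 - 4)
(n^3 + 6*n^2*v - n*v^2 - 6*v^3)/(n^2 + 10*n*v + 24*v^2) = (n^2 - v^2)/(n + 4*v)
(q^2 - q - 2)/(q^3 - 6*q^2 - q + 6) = (q - 2)/(q^2 - 7*q + 6)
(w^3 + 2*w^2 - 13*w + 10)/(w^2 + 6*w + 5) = (w^2 - 3*w + 2)/(w + 1)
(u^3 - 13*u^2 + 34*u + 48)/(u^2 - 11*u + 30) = (u^2 - 7*u - 8)/(u - 5)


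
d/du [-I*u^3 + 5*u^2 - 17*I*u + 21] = -3*I*u^2 + 10*u - 17*I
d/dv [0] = 0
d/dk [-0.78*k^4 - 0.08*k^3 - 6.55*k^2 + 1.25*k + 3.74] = -3.12*k^3 - 0.24*k^2 - 13.1*k + 1.25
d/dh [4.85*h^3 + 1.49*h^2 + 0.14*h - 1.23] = 14.55*h^2 + 2.98*h + 0.14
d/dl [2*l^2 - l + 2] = 4*l - 1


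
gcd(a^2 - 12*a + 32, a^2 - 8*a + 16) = a - 4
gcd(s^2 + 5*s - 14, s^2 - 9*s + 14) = s - 2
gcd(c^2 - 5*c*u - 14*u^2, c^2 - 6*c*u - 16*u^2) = c + 2*u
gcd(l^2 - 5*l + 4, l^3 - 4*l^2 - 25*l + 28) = l - 1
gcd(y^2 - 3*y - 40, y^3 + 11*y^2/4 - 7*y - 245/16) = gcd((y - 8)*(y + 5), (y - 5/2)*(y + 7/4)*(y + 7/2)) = 1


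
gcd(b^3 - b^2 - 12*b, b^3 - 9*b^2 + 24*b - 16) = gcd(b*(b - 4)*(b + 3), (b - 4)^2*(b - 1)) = b - 4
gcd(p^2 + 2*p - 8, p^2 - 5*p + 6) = p - 2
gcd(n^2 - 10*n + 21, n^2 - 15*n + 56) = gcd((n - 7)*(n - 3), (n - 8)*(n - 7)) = n - 7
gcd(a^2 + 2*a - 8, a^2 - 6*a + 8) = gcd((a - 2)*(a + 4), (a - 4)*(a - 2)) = a - 2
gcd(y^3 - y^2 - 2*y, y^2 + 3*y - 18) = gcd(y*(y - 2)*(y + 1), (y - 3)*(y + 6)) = 1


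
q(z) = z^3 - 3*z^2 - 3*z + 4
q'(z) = 3*z^2 - 6*z - 3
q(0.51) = 1.82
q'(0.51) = -5.28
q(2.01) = -6.03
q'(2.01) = -2.94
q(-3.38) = -58.75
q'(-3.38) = 51.55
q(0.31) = 2.81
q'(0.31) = -4.57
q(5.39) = 57.26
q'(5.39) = 51.82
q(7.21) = 201.22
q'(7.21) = 109.69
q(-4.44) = -129.35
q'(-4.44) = 82.78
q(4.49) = 20.57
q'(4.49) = 30.54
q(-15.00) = -4001.00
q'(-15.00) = 762.00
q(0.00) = 4.00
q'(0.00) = -3.00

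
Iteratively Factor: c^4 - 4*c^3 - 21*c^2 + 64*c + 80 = (c + 4)*(c^3 - 8*c^2 + 11*c + 20) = (c - 4)*(c + 4)*(c^2 - 4*c - 5) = (c - 4)*(c + 1)*(c + 4)*(c - 5)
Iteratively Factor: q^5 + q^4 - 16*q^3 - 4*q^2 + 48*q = (q + 2)*(q^4 - q^3 - 14*q^2 + 24*q) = (q - 2)*(q + 2)*(q^3 + q^2 - 12*q) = (q - 3)*(q - 2)*(q + 2)*(q^2 + 4*q) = (q - 3)*(q - 2)*(q + 2)*(q + 4)*(q)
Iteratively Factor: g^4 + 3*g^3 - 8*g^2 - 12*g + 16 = (g - 1)*(g^3 + 4*g^2 - 4*g - 16) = (g - 1)*(g + 4)*(g^2 - 4) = (g - 1)*(g + 2)*(g + 4)*(g - 2)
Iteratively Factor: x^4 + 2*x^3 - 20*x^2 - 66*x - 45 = (x + 1)*(x^3 + x^2 - 21*x - 45) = (x + 1)*(x + 3)*(x^2 - 2*x - 15) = (x - 5)*(x + 1)*(x + 3)*(x + 3)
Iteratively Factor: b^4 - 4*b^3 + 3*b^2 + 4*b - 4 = (b - 1)*(b^3 - 3*b^2 + 4) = (b - 2)*(b - 1)*(b^2 - b - 2) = (b - 2)^2*(b - 1)*(b + 1)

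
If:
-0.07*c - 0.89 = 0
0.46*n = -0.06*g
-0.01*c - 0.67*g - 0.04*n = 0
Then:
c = -12.71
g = 0.19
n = -0.02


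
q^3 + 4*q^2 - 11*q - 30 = (q - 3)*(q + 2)*(q + 5)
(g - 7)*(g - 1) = g^2 - 8*g + 7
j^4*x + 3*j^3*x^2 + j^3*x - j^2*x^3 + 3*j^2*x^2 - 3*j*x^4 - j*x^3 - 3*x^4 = (j - x)*(j + x)*(j + 3*x)*(j*x + x)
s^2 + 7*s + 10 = (s + 2)*(s + 5)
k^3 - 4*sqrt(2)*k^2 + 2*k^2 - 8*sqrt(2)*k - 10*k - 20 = (k + 2)*(k - 5*sqrt(2))*(k + sqrt(2))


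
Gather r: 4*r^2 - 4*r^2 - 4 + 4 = 0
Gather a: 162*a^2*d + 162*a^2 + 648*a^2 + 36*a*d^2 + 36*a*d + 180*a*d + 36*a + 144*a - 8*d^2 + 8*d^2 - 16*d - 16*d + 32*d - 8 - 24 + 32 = a^2*(162*d + 810) + a*(36*d^2 + 216*d + 180)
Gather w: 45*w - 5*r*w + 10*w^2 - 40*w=10*w^2 + w*(5 - 5*r)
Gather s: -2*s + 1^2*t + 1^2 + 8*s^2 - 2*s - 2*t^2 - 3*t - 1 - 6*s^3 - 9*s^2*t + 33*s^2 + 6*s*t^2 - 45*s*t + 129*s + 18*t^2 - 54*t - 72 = -6*s^3 + s^2*(41 - 9*t) + s*(6*t^2 - 45*t + 125) + 16*t^2 - 56*t - 72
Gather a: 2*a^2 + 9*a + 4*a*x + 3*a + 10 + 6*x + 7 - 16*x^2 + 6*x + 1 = 2*a^2 + a*(4*x + 12) - 16*x^2 + 12*x + 18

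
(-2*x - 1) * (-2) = 4*x + 2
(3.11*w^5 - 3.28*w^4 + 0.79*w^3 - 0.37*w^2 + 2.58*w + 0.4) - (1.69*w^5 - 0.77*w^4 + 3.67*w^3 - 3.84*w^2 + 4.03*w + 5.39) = 1.42*w^5 - 2.51*w^4 - 2.88*w^3 + 3.47*w^2 - 1.45*w - 4.99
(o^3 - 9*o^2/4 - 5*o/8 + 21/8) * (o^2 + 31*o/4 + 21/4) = o^5 + 11*o^4/2 - 205*o^3/16 - 449*o^2/32 + 273*o/16 + 441/32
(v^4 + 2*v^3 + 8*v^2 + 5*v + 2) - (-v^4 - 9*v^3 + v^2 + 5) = 2*v^4 + 11*v^3 + 7*v^2 + 5*v - 3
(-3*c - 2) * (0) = 0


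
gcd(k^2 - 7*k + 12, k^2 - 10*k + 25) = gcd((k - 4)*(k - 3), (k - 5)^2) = 1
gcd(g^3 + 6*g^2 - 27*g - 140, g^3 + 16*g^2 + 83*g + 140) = g^2 + 11*g + 28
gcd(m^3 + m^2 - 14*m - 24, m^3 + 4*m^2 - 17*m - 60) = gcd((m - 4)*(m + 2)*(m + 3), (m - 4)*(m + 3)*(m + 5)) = m^2 - m - 12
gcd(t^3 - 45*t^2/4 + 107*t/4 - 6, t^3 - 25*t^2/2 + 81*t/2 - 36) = t^2 - 11*t + 24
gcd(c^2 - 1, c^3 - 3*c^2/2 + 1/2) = c - 1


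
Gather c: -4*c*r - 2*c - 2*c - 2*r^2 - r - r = c*(-4*r - 4) - 2*r^2 - 2*r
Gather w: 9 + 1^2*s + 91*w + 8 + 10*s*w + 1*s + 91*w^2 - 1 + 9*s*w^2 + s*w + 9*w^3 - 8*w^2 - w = 2*s + 9*w^3 + w^2*(9*s + 83) + w*(11*s + 90) + 16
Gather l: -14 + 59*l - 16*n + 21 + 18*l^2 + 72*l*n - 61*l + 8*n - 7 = 18*l^2 + l*(72*n - 2) - 8*n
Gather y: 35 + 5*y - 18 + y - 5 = 6*y + 12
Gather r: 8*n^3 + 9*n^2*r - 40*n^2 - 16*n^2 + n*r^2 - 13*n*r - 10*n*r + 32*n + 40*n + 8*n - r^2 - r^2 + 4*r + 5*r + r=8*n^3 - 56*n^2 + 80*n + r^2*(n - 2) + r*(9*n^2 - 23*n + 10)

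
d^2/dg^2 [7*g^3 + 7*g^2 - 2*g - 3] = 42*g + 14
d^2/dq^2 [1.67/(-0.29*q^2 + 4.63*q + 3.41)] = (-0.280894*q^2 + 4.484618*q + 1.67*(0.58*q - 4.63)*(1.16*q - 9.26) + 3.302926)/(-0.29*q^2 + 4.63*q + 3.41)^3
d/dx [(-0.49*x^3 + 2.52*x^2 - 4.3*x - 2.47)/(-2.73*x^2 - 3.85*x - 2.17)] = (1.3377*x^4 + 3.773*x^3 - 18.2511*x^2 - 24.423*x - 0.178500000000001)/(7.4529*x^4 + 21.021*x^3 + 26.6707*x^2 + 16.709*x + 4.7089)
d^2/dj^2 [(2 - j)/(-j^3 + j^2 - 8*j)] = 2*(j*(j^2 - j + 8)*(-3*j^2 + 2*j - (j - 2)*(3*j - 1) - 8) + (j - 2)*(3*j^2 - 2*j + 8)^2)/(j^3*(j^2 - j + 8)^3)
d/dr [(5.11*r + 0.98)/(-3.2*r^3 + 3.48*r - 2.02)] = (-16.352*r^3 + 17.7828*r + (5.11*r + 0.98)*(9.6*r^2 - 3.48) - 10.3222)/(3.2*r^3 - 3.48*r + 2.02)^2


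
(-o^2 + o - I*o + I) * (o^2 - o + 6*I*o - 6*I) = -o^4 + 2*o^3 - 7*I*o^3 + 5*o^2 + 14*I*o^2 - 12*o - 7*I*o + 6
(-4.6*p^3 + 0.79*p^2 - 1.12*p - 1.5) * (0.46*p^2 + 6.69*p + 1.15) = -2.116*p^5 - 30.4106*p^4 - 0.520099999999998*p^3 - 7.2743*p^2 - 11.323*p - 1.725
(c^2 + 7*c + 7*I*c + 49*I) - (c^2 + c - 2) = 6*c + 7*I*c + 2 + 49*I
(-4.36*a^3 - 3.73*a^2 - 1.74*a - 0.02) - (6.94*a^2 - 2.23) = -4.36*a^3 - 10.67*a^2 - 1.74*a + 2.21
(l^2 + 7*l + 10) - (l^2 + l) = 6*l + 10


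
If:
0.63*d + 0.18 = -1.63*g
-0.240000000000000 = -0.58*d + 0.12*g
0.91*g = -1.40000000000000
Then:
No Solution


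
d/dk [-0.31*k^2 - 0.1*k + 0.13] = -0.62*k - 0.1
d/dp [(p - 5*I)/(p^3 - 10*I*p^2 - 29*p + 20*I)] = (-2*p + 5*I)/(p^4 - 10*I*p^3 - 33*p^2 + 40*I*p + 16)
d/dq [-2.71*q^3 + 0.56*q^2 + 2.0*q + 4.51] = -8.13*q^2 + 1.12*q + 2.0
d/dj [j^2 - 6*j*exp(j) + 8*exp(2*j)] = -6*j*exp(j) + 2*j + 16*exp(2*j) - 6*exp(j)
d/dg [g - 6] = 1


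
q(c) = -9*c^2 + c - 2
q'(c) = 1 - 18*c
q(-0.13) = -2.28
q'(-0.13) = 3.34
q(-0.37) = -3.60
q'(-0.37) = 7.66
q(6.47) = -372.28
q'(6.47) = -115.46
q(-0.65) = -6.45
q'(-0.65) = 12.70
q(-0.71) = -7.25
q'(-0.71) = 13.78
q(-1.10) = -13.99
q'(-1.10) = 20.80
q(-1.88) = -35.69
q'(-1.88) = 34.84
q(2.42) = -52.29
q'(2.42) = -42.56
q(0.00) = -2.00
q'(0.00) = 1.00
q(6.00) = -320.00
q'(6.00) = -107.00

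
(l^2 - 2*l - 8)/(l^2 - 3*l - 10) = (l - 4)/(l - 5)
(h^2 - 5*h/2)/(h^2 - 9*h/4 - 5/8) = 4*h/(4*h + 1)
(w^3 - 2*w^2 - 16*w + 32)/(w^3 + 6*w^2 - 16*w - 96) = (w - 2)/(w + 6)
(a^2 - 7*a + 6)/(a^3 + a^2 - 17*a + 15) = (a - 6)/(a^2 + 2*a - 15)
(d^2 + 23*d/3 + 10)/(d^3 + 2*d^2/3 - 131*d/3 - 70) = 1/(d - 7)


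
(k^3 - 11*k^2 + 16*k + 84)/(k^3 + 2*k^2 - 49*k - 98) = (k - 6)/(k + 7)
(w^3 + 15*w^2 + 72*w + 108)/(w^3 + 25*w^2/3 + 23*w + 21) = 3*(w^2 + 12*w + 36)/(3*w^2 + 16*w + 21)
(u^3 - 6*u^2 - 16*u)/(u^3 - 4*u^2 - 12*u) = (u - 8)/(u - 6)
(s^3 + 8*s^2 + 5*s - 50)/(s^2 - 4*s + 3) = (s^3 + 8*s^2 + 5*s - 50)/(s^2 - 4*s + 3)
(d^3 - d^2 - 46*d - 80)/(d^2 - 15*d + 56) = (d^2 + 7*d + 10)/(d - 7)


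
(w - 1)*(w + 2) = w^2 + w - 2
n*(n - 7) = n^2 - 7*n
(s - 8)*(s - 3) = s^2 - 11*s + 24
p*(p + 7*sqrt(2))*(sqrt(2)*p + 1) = sqrt(2)*p^3 + 15*p^2 + 7*sqrt(2)*p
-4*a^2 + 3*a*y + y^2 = (-a + y)*(4*a + y)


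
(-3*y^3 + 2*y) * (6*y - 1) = -18*y^4 + 3*y^3 + 12*y^2 - 2*y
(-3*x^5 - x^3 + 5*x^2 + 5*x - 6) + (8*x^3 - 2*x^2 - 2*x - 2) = -3*x^5 + 7*x^3 + 3*x^2 + 3*x - 8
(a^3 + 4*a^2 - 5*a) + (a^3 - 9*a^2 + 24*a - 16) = 2*a^3 - 5*a^2 + 19*a - 16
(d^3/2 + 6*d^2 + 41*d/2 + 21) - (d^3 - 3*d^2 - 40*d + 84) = -d^3/2 + 9*d^2 + 121*d/2 - 63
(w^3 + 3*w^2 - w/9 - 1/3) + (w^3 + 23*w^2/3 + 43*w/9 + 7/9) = 2*w^3 + 32*w^2/3 + 14*w/3 + 4/9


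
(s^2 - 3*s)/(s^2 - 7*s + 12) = s/(s - 4)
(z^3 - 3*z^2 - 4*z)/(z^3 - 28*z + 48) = z*(z + 1)/(z^2 + 4*z - 12)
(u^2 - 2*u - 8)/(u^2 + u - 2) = (u - 4)/(u - 1)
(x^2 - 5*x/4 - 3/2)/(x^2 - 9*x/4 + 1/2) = (4*x + 3)/(4*x - 1)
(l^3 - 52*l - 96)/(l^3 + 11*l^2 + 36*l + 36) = (l - 8)/(l + 3)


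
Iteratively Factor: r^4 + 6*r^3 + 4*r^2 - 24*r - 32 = (r + 2)*(r^3 + 4*r^2 - 4*r - 16) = (r + 2)^2*(r^2 + 2*r - 8) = (r - 2)*(r + 2)^2*(r + 4)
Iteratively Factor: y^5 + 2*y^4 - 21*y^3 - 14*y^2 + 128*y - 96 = (y - 1)*(y^4 + 3*y^3 - 18*y^2 - 32*y + 96) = (y - 1)*(y + 4)*(y^3 - y^2 - 14*y + 24) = (y - 3)*(y - 1)*(y + 4)*(y^2 + 2*y - 8) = (y - 3)*(y - 1)*(y + 4)^2*(y - 2)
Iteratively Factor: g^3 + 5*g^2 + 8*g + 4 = (g + 2)*(g^2 + 3*g + 2) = (g + 1)*(g + 2)*(g + 2)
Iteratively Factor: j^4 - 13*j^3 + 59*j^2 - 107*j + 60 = (j - 3)*(j^3 - 10*j^2 + 29*j - 20) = (j - 5)*(j - 3)*(j^2 - 5*j + 4) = (j - 5)*(j - 4)*(j - 3)*(j - 1)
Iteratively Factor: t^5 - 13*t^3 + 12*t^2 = (t - 3)*(t^4 + 3*t^3 - 4*t^2) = (t - 3)*(t + 4)*(t^3 - t^2) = t*(t - 3)*(t + 4)*(t^2 - t) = t^2*(t - 3)*(t + 4)*(t - 1)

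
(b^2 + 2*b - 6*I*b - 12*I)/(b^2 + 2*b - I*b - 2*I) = (b - 6*I)/(b - I)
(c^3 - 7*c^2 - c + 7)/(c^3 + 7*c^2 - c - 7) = (c - 7)/(c + 7)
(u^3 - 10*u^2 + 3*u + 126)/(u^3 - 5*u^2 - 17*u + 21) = (u - 6)/(u - 1)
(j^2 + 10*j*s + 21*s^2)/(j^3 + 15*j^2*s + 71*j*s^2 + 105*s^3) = 1/(j + 5*s)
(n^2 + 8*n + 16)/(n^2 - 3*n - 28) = (n + 4)/(n - 7)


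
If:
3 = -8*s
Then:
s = -3/8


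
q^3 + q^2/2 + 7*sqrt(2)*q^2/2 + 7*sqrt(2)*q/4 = q*(q + 1/2)*(q + 7*sqrt(2)/2)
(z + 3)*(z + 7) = z^2 + 10*z + 21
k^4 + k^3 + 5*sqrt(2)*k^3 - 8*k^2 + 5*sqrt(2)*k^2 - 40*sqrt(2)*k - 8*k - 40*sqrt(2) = (k + 1)*(k - 2*sqrt(2))*(k + 2*sqrt(2))*(k + 5*sqrt(2))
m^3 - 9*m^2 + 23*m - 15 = (m - 5)*(m - 3)*(m - 1)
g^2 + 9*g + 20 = (g + 4)*(g + 5)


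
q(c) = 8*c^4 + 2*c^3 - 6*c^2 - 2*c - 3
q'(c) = 32*c^3 + 6*c^2 - 12*c - 2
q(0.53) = -4.82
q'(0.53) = -1.91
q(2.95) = 596.10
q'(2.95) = 836.33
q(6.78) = 17235.71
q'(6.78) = 10165.75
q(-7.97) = 30898.53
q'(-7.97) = -15725.60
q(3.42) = 1094.43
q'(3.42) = 1307.19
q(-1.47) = 17.98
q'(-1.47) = -73.04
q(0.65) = -4.86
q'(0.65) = 1.52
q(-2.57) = 277.56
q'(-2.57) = -474.72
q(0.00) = -3.00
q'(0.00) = -2.00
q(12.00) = 168453.00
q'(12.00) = 56014.00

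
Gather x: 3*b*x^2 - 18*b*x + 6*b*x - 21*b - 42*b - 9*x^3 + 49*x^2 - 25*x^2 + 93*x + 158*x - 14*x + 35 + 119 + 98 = -63*b - 9*x^3 + x^2*(3*b + 24) + x*(237 - 12*b) + 252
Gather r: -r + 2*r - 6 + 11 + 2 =r + 7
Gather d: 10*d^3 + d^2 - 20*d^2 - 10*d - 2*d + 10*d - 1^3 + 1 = 10*d^3 - 19*d^2 - 2*d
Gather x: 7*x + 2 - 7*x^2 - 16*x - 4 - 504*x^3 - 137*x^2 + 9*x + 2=-504*x^3 - 144*x^2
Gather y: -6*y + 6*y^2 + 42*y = 6*y^2 + 36*y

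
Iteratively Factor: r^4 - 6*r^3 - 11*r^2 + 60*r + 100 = (r + 2)*(r^3 - 8*r^2 + 5*r + 50) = (r + 2)^2*(r^2 - 10*r + 25) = (r - 5)*(r + 2)^2*(r - 5)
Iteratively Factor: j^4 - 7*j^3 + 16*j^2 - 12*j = (j - 2)*(j^3 - 5*j^2 + 6*j) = (j - 3)*(j - 2)*(j^2 - 2*j) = j*(j - 3)*(j - 2)*(j - 2)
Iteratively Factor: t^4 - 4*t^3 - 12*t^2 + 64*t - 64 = (t - 2)*(t^3 - 2*t^2 - 16*t + 32) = (t - 4)*(t - 2)*(t^2 + 2*t - 8) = (t - 4)*(t - 2)*(t + 4)*(t - 2)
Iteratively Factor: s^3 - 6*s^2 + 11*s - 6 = (s - 2)*(s^2 - 4*s + 3) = (s - 3)*(s - 2)*(s - 1)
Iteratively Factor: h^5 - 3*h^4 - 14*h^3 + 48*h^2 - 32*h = (h + 4)*(h^4 - 7*h^3 + 14*h^2 - 8*h) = h*(h + 4)*(h^3 - 7*h^2 + 14*h - 8) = h*(h - 4)*(h + 4)*(h^2 - 3*h + 2) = h*(h - 4)*(h - 1)*(h + 4)*(h - 2)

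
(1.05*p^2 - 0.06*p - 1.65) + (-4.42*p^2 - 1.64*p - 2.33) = -3.37*p^2 - 1.7*p - 3.98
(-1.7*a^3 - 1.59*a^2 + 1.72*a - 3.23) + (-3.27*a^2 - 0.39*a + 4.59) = -1.7*a^3 - 4.86*a^2 + 1.33*a + 1.36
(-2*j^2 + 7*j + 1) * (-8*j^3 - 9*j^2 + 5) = 16*j^5 - 38*j^4 - 71*j^3 - 19*j^2 + 35*j + 5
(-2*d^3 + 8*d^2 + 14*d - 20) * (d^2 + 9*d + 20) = -2*d^5 - 10*d^4 + 46*d^3 + 266*d^2 + 100*d - 400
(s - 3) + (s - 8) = 2*s - 11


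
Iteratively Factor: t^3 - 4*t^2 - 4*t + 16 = (t - 2)*(t^2 - 2*t - 8) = (t - 2)*(t + 2)*(t - 4)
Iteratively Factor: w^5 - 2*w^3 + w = (w + 1)*(w^4 - w^3 - w^2 + w) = (w - 1)*(w + 1)*(w^3 - w) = w*(w - 1)*(w + 1)*(w^2 - 1) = w*(w - 1)*(w + 1)^2*(w - 1)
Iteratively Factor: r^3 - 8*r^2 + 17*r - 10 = (r - 1)*(r^2 - 7*r + 10) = (r - 2)*(r - 1)*(r - 5)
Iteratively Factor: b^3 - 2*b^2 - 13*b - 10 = (b + 2)*(b^2 - 4*b - 5) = (b - 5)*(b + 2)*(b + 1)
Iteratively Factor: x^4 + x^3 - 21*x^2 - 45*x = (x + 3)*(x^3 - 2*x^2 - 15*x) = x*(x + 3)*(x^2 - 2*x - 15) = x*(x - 5)*(x + 3)*(x + 3)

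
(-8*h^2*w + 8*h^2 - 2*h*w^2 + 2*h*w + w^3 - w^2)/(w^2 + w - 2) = (-8*h^2 - 2*h*w + w^2)/(w + 2)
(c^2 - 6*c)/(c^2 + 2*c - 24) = c*(c - 6)/(c^2 + 2*c - 24)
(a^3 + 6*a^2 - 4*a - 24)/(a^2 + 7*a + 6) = (a^2 - 4)/(a + 1)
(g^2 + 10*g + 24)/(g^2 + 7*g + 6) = (g + 4)/(g + 1)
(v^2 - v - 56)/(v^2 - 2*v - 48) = (v + 7)/(v + 6)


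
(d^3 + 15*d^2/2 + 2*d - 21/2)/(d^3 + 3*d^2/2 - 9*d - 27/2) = (d^2 + 6*d - 7)/(d^2 - 9)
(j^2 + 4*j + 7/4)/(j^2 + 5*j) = (j^2 + 4*j + 7/4)/(j*(j + 5))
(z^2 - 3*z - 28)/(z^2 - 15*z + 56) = (z + 4)/(z - 8)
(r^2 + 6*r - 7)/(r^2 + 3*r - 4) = (r + 7)/(r + 4)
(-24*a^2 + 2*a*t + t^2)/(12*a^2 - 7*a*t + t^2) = (6*a + t)/(-3*a + t)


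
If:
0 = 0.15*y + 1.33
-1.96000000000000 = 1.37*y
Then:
No Solution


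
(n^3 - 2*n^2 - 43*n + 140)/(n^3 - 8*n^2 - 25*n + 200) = (n^2 + 3*n - 28)/(n^2 - 3*n - 40)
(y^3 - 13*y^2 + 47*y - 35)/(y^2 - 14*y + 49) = (y^2 - 6*y + 5)/(y - 7)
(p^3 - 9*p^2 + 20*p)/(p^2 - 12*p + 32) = p*(p - 5)/(p - 8)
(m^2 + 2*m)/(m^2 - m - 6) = m/(m - 3)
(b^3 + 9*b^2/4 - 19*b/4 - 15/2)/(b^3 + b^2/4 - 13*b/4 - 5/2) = (b + 3)/(b + 1)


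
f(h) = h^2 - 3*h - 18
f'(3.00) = 3.00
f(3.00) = -18.00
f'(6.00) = 9.00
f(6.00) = 0.00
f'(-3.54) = -10.08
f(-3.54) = 5.15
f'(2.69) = 2.38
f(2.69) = -18.83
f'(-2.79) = -8.58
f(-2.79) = -1.85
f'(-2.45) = -7.90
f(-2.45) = -4.65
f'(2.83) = 2.66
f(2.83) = -18.48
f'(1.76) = 0.52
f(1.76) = -20.18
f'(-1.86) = -6.72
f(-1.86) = -8.96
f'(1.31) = -0.38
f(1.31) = -20.21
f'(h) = 2*h - 3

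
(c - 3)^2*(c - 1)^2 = c^4 - 8*c^3 + 22*c^2 - 24*c + 9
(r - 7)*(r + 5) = r^2 - 2*r - 35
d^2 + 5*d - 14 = (d - 2)*(d + 7)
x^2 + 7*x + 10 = (x + 2)*(x + 5)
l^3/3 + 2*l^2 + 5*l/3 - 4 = (l/3 + 1)*(l - 1)*(l + 4)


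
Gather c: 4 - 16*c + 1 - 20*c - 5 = -36*c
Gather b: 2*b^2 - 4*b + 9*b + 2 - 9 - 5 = 2*b^2 + 5*b - 12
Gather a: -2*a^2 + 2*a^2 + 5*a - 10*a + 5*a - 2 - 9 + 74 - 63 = 0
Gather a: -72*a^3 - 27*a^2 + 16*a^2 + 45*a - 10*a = -72*a^3 - 11*a^2 + 35*a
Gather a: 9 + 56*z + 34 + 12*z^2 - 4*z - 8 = 12*z^2 + 52*z + 35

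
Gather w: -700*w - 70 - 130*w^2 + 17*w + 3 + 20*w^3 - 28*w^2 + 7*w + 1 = 20*w^3 - 158*w^2 - 676*w - 66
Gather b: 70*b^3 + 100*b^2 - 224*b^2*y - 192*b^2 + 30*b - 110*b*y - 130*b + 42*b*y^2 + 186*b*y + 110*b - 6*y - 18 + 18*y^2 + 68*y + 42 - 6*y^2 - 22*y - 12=70*b^3 + b^2*(-224*y - 92) + b*(42*y^2 + 76*y + 10) + 12*y^2 + 40*y + 12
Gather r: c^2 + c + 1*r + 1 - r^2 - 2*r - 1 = c^2 + c - r^2 - r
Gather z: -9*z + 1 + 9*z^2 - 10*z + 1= 9*z^2 - 19*z + 2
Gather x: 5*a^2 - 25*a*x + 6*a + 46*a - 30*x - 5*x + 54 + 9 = 5*a^2 + 52*a + x*(-25*a - 35) + 63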